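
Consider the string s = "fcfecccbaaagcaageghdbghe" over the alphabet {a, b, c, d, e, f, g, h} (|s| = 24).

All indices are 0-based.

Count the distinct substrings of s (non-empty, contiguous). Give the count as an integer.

sorted suffixes:
  #0 SA[0]=8  'aaagcaageghdbghe'
  #1 SA[1]=9  'aagcaageghdbghe'
  #2 SA[2]=13  'aageghdbghe'
  #3 SA[3]=10  'agcaageghdbghe'
  #4 SA[4]=14  'ageghdbghe'
  #5 SA[5]=7  'baaagcaageghdbghe'
  #6 SA[6]=20  'bghe'
  #7 SA[7]=12  'caageghdbghe'
  #8 SA[8]=6  'cbaaagcaageghdbghe'
  #9 SA[9]=5  'ccbaaagcaageghdbghe'
  #10 SA[10]=4  'cccbaaagcaageghdbghe'
  #11 SA[11]=1  'cfecccbaaagcaageghdbghe'
  #12 SA[12]=19  'dbghe'
  #13 SA[13]=23  'e'
  #14 SA[14]=3  'ecccbaaagcaageghdbghe'
  #15 SA[15]=16  'eghdbghe'
  #16 SA[16]=0  'fcfecccbaaagcaageghdbghe'
  #17 SA[17]=2  'fecccbaaagcaageghdbghe'
  #18 SA[18]=11  'gcaageghdbghe'
  #19 SA[19]=15  'geghdbghe'
  #20 SA[20]=17  'ghdbghe'
  #21 SA[21]=21  'ghe'
  #22 SA[22]=18  'hdbghe'
  #23 SA[23]=22  'he'

SA = [8, 9, 13, 10, 14, 7, 20, 12, 6, 5, 4, 1, 19, 23, 3, 16, 0, 2, 11, 15, 17, 21, 18, 22]
i: (SA[i-1],SA[i]) lcp shared
  1: (8,9) 2 'aa'
  2: (9,13) 3 'aag'
  3: (13,10) 1 'a'
  4: (10,14) 2 'ag'
  5: (14,7) 0 ''
  6: (7,20) 1 'b'
  7: (20,12) 0 ''
  8: (12,6) 1 'c'
  9: (6,5) 1 'c'
  10: (5,4) 2 'cc'
  11: (4,1) 1 'c'
  12: (1,19) 0 ''
  13: (19,23) 0 ''
  14: (23,3) 1 'e'
  15: (3,16) 1 'e'
  16: (16,0) 0 ''
  17: (0,2) 1 'f'
  18: (2,11) 0 ''
  19: (11,15) 1 'g'
  20: (15,17) 1 'g'
  21: (17,21) 2 'gh'
  22: (21,18) 0 ''
  23: (18,22) 1 'h'

n(n+1)/2 = 24·25/2 = 300
Σ LCP = 0 + 2 + 3 + 1 + 2 + 0 + 1 + 0 + 1 + 1 + 2 + 1 + 0 + 0 + 1 + 1 + 0 + 1 + 0 + 1 + 1 + 2 + 0 + 1 = 22
distinct = 300 − 22 = 278

278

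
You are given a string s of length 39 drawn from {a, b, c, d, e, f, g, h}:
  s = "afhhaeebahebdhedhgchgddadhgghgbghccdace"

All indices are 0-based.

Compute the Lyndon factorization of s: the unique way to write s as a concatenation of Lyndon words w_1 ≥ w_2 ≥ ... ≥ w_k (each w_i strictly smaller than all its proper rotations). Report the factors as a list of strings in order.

emit factor 1: 'afhh' (i=0, period=4)
emit factor 2: 'aeebahebdhedhgchgdd' (i=4, period=19)
emit factor 3: 'adhgghgbghccd' (i=23, period=13)
emit factor 4: 'ace' (i=36, period=3)

["afhh", "aeebahebdhedhgchgdd", "adhgghgbghccd", "ace"]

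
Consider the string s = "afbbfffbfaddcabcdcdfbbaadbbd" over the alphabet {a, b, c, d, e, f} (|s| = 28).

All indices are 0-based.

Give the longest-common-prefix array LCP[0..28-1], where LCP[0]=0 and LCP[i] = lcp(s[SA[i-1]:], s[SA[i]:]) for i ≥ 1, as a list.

rank→(start, suffix):
  0 → (22, 'aadbbd')
  1 → (13, 'abcdcdfbbaadbbd')
  2 → (23, 'adbbd')
  3 → (9, 'addcabcdcdfbbaadbbd')
  4 → (0, 'afbbfffbfaddcabcdcdfbbaadbbd')
  5 → (21, 'baadbbd')
  6 → (20, 'bbaadbbd')
  7 → (25, 'bbd')
  8 → (2, 'bbfffbfaddcabcdcdfbbaadbbd')
  9 → (14, 'bcdcdfbbaadbbd')
  10 → (26, 'bd')
  11 → (7, 'bfaddcabcdcdfbbaadbbd')
  12 → (3, 'bfffbfaddcabcdcdfbbaadbbd')
  13 → (12, 'cabcdcdfbbaadbbd')
  14 → (15, 'cdcdfbbaadbbd')
  15 → (17, 'cdfbbaadbbd')
  16 → (27, 'd')
  17 → (24, 'dbbd')
  18 → (11, 'dcabcdcdfbbaadbbd')
  19 → (16, 'dcdfbbaadbbd')
  20 → (10, 'ddcabcdcdfbbaadbbd')
  21 → (18, 'dfbbaadbbd')
  22 → (8, 'faddcabcdcdfbbaadbbd')
  23 → (19, 'fbbaadbbd')
  24 → (1, 'fbbfffbfaddcabcdcdfbbaadbbd')
  25 → (6, 'fbfaddcabcdcdfbbaadbbd')
  26 → (5, 'ffbfaddcabcdcdfbbaadbbd')
  27 → (4, 'fffbfaddcabcdcdfbbaadbbd')

SA = [22, 13, 23, 9, 0, 21, 20, 25, 2, 14, 26, 7, 3, 12, 15, 17, 27, 24, 11, 16, 10, 18, 8, 19, 1, 6, 5, 4]
[i] adj suffixes → lcp
  [1] 22/13 → 1 ('a')
  [2] 13/23 → 1 ('a')
  [3] 23/9 → 2 ('ad')
  [4] 9/0 → 1 ('a')
  [5] 0/21 → 0 ('')
  [6] 21/20 → 1 ('b')
  [7] 20/25 → 2 ('bb')
  [8] 25/2 → 2 ('bb')
  [9] 2/14 → 1 ('b')
  [10] 14/26 → 1 ('b')
  [11] 26/7 → 1 ('b')
  [12] 7/3 → 2 ('bf')
  [13] 3/12 → 0 ('')
  [14] 12/15 → 1 ('c')
  [15] 15/17 → 2 ('cd')
  [16] 17/27 → 0 ('')
  [17] 27/24 → 1 ('d')
  [18] 24/11 → 1 ('d')
  [19] 11/16 → 2 ('dc')
  [20] 16/10 → 1 ('d')
  [21] 10/18 → 1 ('d')
  [22] 18/8 → 0 ('')
  [23] 8/19 → 1 ('f')
  [24] 19/1 → 3 ('fbb')
  [25] 1/6 → 2 ('fb')
  [26] 6/5 → 1 ('f')
  [27] 5/4 → 2 ('ff')

[0, 1, 1, 2, 1, 0, 1, 2, 2, 1, 1, 1, 2, 0, 1, 2, 0, 1, 1, 2, 1, 1, 0, 1, 3, 2, 1, 2]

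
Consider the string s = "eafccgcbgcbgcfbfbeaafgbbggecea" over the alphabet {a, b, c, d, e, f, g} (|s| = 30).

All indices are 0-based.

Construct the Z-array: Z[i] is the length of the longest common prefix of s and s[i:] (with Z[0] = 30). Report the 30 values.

Z[0]=30
i=1: outside box; Z[1]=0
i=2: outside box; Z[2]=0
i=3: outside box; Z[3]=0
i=4: outside box; Z[4]=0
i=5: outside box; Z[5]=0
i=6: outside box; Z[6]=0
i=7: outside box; Z[7]=0
i=8: outside box; Z[8]=0
i=9: outside box; Z[9]=0
i=10: outside box; Z[10]=0
i=11: outside box; Z[11]=0
i=12: outside box; Z[12]=0
i=13: outside box; Z[13]=0
i=14: outside box; Z[14]=0
i=15: outside box; Z[15]=0
i=16: outside box; Z[16]=0
i=17: outside box; Z[17]=2 grow→box=[17,19)
i=18: min(r-i=1, Z[1]=0)=0; Z[18]=0
i=19: outside box; Z[19]=0
i=20: outside box; Z[20]=0
i=21: outside box; Z[21]=0
i=22: outside box; Z[22]=0
i=23: outside box; Z[23]=0
i=24: outside box; Z[24]=0
i=25: outside box; Z[25]=0
i=26: outside box; Z[26]=1 grow→box=[26,27)
i=27: outside box; Z[27]=0
i=28: outside box; Z[28]=2 grow→box=[28,30)
i=29: min(r-i=1, Z[1]=0)=0; Z[29]=0

[30, 0, 0, 0, 0, 0, 0, 0, 0, 0, 0, 0, 0, 0, 0, 0, 0, 2, 0, 0, 0, 0, 0, 0, 0, 0, 1, 0, 2, 0]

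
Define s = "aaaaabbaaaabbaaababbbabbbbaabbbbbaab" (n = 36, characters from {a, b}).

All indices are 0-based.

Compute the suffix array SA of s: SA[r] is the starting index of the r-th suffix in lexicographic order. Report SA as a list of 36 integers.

[0, 1, 7, 13, 2, 8, 33, 14, 3, 9, 26, 34, 15, 4, 10, 17, 21, 27, 35, 6, 12, 32, 25, 16, 20, 5, 11, 31, 24, 19, 30, 23, 18, 29, 22, 28]

rank | idx | suffix
   0 |   0 | aaaaabbaaaabbaaababbbabbbbaabbbbbaab
   1 |   1 | aaaabbaaaabbaaababbbabbbbaabbbbbaab
   2 |   7 | aaaabbaaababbbabbbbaabbbbbaab
   3 |  13 | aaababbbabbbbaabbbbbaab
   4 |   2 | aaabbaaaabbaaababbbabbbbaabbbbbaab
   5 |   8 | aaabbaaababbbabbbbaabbbbbaab
   6 |  33 | aab
   7 |  14 | aababbbabbbbaabbbbbaab
   8 |   3 | aabbaaaabbaaababbbabbbbaabbbbbaab
   9 |   9 | aabbaaababbbabbbbaabbbbbaab
  10 |  26 | aabbbbbaab
  11 |  34 | ab
  12 |  15 | ababbbabbbbaabbbbbaab
  13 |   4 | abbaaaabbaaababbbabbbbaabbbbbaab
  14 |  10 | abbaaababbbabbbbaabbbbbaab
  15 |  17 | abbbabbbbaabbbbbaab
  16 |  21 | abbbbaabbbbbaab
  17 |  27 | abbbbbaab
  18 |  35 | b
  19 |   6 | baaaabbaaababbbabbbbaabbbbbaab
  20 |  12 | baaababbbabbbbaabbbbbaab
  21 |  32 | baab
  22 |  25 | baabbbbbaab
  23 |  16 | babbbabbbbaabbbbbaab
  24 |  20 | babbbbaabbbbbaab
  25 |   5 | bbaaaabbaaababbbabbbbaabbbbbaab
  26 |  11 | bbaaababbbabbbbaabbbbbaab
  27 |  31 | bbaab
  28 |  24 | bbaabbbbbaab
  29 |  19 | bbabbbbaabbbbbaab
  30 |  30 | bbbaab
  31 |  23 | bbbaabbbbbaab
  32 |  18 | bbbabbbbaabbbbbaab
  33 |  29 | bbbbaab
  34 |  22 | bbbbaabbbbbaab
  35 |  28 | bbbbbaab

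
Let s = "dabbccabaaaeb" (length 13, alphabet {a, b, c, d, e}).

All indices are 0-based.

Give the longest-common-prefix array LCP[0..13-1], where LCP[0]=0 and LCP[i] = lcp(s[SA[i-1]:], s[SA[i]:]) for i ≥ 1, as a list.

[0, 2, 1, 2, 1, 0, 1, 1, 1, 0, 1, 0, 0]

rank→(start, suffix):
  0 → (8, 'aaaeb')
  1 → (9, 'aaeb')
  2 → (6, 'abaaaeb')
  3 → (1, 'abbccabaaaeb')
  4 → (10, 'aeb')
  5 → (12, 'b')
  6 → (7, 'baaaeb')
  7 → (2, 'bbccabaaaeb')
  8 → (3, 'bccabaaaeb')
  9 → (5, 'cabaaaeb')
  10 → (4, 'ccabaaaeb')
  11 → (0, 'dabbccabaaaeb')
  12 → (11, 'eb')

SA = [8, 9, 6, 1, 10, 12, 7, 2, 3, 5, 4, 0, 11]
[i] adj suffixes → lcp
  [1] 8/9 → 2 ('aa')
  [2] 9/6 → 1 ('a')
  [3] 6/1 → 2 ('ab')
  [4] 1/10 → 1 ('a')
  [5] 10/12 → 0 ('')
  [6] 12/7 → 1 ('b')
  [7] 7/2 → 1 ('b')
  [8] 2/3 → 1 ('b')
  [9] 3/5 → 0 ('')
  [10] 5/4 → 1 ('c')
  [11] 4/0 → 0 ('')
  [12] 0/11 → 0 ('')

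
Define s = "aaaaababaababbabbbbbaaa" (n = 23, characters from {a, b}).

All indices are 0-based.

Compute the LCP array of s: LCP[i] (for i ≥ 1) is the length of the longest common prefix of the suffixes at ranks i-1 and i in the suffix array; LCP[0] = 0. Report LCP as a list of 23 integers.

rank | idx | suffix
   0 |  22 | a
   1 |  21 | aa
   2 |  20 | aaa
   3 |   0 | aaaaababaababbabbbbbaaa
   4 |   1 | aaaababaababbabbbbbaaa
   5 |   2 | aaababaababbabbbbbaaa
   6 |   3 | aababaababbabbbbbaaa
   7 |   8 | aababbabbbbbaaa
   8 |   6 | abaababbabbbbbaaa
   9 |   4 | ababaababbabbbbbaaa
  10 |   9 | ababbabbbbbaaa
  11 |  11 | abbabbbbbaaa
  12 |  14 | abbbbbaaa
  13 |  19 | baaa
  14 |   7 | baababbabbbbbaaa
  15 |   5 | babaababbabbbbbaaa
  16 |  10 | babbabbbbbaaa
  17 |  13 | babbbbbaaa
  18 |  18 | bbaaa
  19 |  12 | bbabbbbbaaa
  20 |  17 | bbbaaa
  21 |  16 | bbbbaaa
  22 |  15 | bbbbbaaa

SA = [22, 21, 20, 0, 1, 2, 3, 8, 6, 4, 9, 11, 14, 19, 7, 5, 10, 13, 18, 12, 17, 16, 15]
[i] adj suffixes → lcp
  [1] 22/21 → 1 ('a')
  [2] 21/20 → 2 ('aa')
  [3] 20/0 → 3 ('aaa')
  [4] 0/1 → 4 ('aaaa')
  [5] 1/2 → 3 ('aaa')
  [6] 2/3 → 2 ('aa')
  [7] 3/8 → 5 ('aabab')
  [8] 8/6 → 1 ('a')
  [9] 6/4 → 3 ('aba')
  [10] 4/9 → 4 ('abab')
  [11] 9/11 → 2 ('ab')
  [12] 11/14 → 3 ('abb')
  [13] 14/19 → 0 ('')
  [14] 19/7 → 3 ('baa')
  [15] 7/5 → 2 ('ba')
  [16] 5/10 → 3 ('bab')
  [17] 10/13 → 4 ('babb')
  [18] 13/18 → 1 ('b')
  [19] 18/12 → 3 ('bba')
  [20] 12/17 → 2 ('bb')
  [21] 17/16 → 3 ('bbb')
  [22] 16/15 → 4 ('bbbb')

[0, 1, 2, 3, 4, 3, 2, 5, 1, 3, 4, 2, 3, 0, 3, 2, 3, 4, 1, 3, 2, 3, 4]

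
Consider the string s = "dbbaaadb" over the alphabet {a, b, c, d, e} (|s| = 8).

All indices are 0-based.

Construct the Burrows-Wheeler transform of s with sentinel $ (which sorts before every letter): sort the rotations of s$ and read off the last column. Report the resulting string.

rank  rotation   last
    0  $dbbaaadb  b
    1  aaadb$dbb  b
    2  aadb$dbba  a
    3  adb$dbbaa  a
    4  b$dbbaaad  d
    5  baaadb$db  b
    6  bbaaadb$d  d
    7  db$dbbaaa  a
    8  dbbaaadb$  $

bbaadbda$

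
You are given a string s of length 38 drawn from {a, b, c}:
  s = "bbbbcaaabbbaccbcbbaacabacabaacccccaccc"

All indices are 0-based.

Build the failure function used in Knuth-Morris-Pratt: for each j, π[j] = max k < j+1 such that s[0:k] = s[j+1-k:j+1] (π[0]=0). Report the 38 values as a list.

[0, 1, 2, 3, 0, 0, 0, 0, 1, 2, 3, 0, 0, 0, 1, 0, 1, 2, 0, 0, 0, 0, 1, 0, 0, 0, 1, 0, 0, 0, 0, 0, 0, 0, 0, 0, 0, 0]

π[0] = 0
j=1 s[j]='b': π[1]=1 (border 'b')
j=2 s[j]='b': π[2]=2 (border 'bb')
j=3 s[j]='b': π[3]=3 (border 'bbb')
j=4 s[j]='c': k: 3→2→1→0; π[4]=0 (border '')
j=5 s[j]='a': π[5]=0 (border '')
j=6 s[j]='a': π[6]=0 (border '')
j=7 s[j]='a': π[7]=0 (border '')
j=8 s[j]='b': π[8]=1 (border 'b')
j=9 s[j]='b': π[9]=2 (border 'bb')
j=10 s[j]='b': π[10]=3 (border 'bbb')
j=11 s[j]='a': k: 3→2→1→0; π[11]=0 (border '')
j=12 s[j]='c': π[12]=0 (border '')
j=13 s[j]='c': π[13]=0 (border '')
j=14 s[j]='b': π[14]=1 (border 'b')
j=15 s[j]='c': k: 1→0; π[15]=0 (border '')
j=16 s[j]='b': π[16]=1 (border 'b')
j=17 s[j]='b': π[17]=2 (border 'bb')
j=18 s[j]='a': k: 2→1→0; π[18]=0 (border '')
j=19 s[j]='a': π[19]=0 (border '')
j=20 s[j]='c': π[20]=0 (border '')
j=21 s[j]='a': π[21]=0 (border '')
j=22 s[j]='b': π[22]=1 (border 'b')
j=23 s[j]='a': k: 1→0; π[23]=0 (border '')
j=24 s[j]='c': π[24]=0 (border '')
j=25 s[j]='a': π[25]=0 (border '')
j=26 s[j]='b': π[26]=1 (border 'b')
j=27 s[j]='a': k: 1→0; π[27]=0 (border '')
j=28 s[j]='a': π[28]=0 (border '')
j=29 s[j]='c': π[29]=0 (border '')
j=30 s[j]='c': π[30]=0 (border '')
j=31 s[j]='c': π[31]=0 (border '')
j=32 s[j]='c': π[32]=0 (border '')
j=33 s[j]='c': π[33]=0 (border '')
j=34 s[j]='a': π[34]=0 (border '')
j=35 s[j]='c': π[35]=0 (border '')
j=36 s[j]='c': π[36]=0 (border '')
j=37 s[j]='c': π[37]=0 (border '')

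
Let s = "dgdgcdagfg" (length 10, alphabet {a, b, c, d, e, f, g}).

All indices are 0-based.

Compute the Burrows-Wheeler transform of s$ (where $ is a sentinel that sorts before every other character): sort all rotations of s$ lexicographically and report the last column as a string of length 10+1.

rank  rotation     last
    0  $dgdgcdagfg  g
    1  agfg$dgdgcd  d
    2  cdagfg$dgdg  g
    3  dagfg$dgdgc  c
    4  dgcdagfg$dg  g
    5  dgdgcdagfg$  $
    6  fg$dgdgcdag  g
    7  g$dgdgcdagf  f
    8  gcdagfg$dgd  d
    9  gdgcdagfg$d  d
   10  gfg$dgdgcda  a

gdgcg$gfdda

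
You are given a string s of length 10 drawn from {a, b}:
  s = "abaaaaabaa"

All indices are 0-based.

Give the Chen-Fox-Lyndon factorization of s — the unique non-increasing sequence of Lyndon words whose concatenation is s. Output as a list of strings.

emit factor 1: 'ab' (i=0, period=2)
emit factor 2: 'aaaaab' (i=2, period=6)
emit factor 3: 'a' (i=8, period=1)
emit factor 4: 'a' (i=9, period=1)

["ab", "aaaaab", "a", "a"]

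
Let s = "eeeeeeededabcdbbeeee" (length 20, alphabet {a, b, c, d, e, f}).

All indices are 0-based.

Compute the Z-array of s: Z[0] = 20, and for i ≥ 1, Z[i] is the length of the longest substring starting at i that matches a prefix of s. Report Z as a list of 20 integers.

[20, 6, 5, 4, 3, 2, 1, 0, 1, 0, 0, 0, 0, 0, 0, 0, 4, 3, 2, 1]

Z[0]=20
i=1: outside box; Z[1]=6 extend→box=[1,7)
i=2: min(r-i=5, Z[1]=6)=5; Z[2]=5
i=3: min(r-i=4, Z[2]=5)=4; Z[3]=4
i=4: min(r-i=3, Z[3]=4)=3; Z[4]=3
i=5: min(r-i=2, Z[4]=3)=2; Z[5]=2
i=6: min(r-i=1, Z[5]=2)=1; Z[6]=1
i=7: outside box; Z[7]=0
i=8: outside box; Z[8]=1 extend→box=[8,9)
i=9: outside box; Z[9]=0
i=10: outside box; Z[10]=0
i=11: outside box; Z[11]=0
i=12: outside box; Z[12]=0
i=13: outside box; Z[13]=0
i=14: outside box; Z[14]=0
i=15: outside box; Z[15]=0
i=16: outside box; Z[16]=4 extend→box=[16,20)
i=17: min(r-i=3, Z[1]=6)=3; Z[17]=3
i=18: min(r-i=2, Z[2]=5)=2; Z[18]=2
i=19: min(r-i=1, Z[3]=4)=1; Z[19]=1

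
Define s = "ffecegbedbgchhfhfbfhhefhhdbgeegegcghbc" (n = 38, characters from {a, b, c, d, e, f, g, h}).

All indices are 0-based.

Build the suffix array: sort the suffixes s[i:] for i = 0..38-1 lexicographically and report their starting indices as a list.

sorted suffixes:
  #0 SA[0]=36  'bc'
  #1 SA[1]=6  'bedbgchhfhfbfhhefhhdbgeegegcghbc'
  #2 SA[2]=17  'bfhhefhhdbgeegegcghbc'
  #3 SA[3]=9  'bgchhfhfbfhhefhhdbgeegegcghbc'
  #4 SA[4]=26  'bgeegegcghbc'
  #5 SA[5]=37  'c'
  #6 SA[6]=3  'cegbedbgchhfhfbfhhefhhdbgeegegcghbc'
  #7 SA[7]=33  'cghbc'
  #8 SA[8]=11  'chhfhfbfhhefhhdbgeegegcghbc'
  #9 SA[9]=8  'dbgchhfhfbfhhefhhdbgeegegcghbc'
  #10 SA[10]=25  'dbgeegegcghbc'
  #11 SA[11]=2  'ecegbedbgchhfhfbfhhefhhdbgeegegcghbc'
  #12 SA[12]=7  'edbgchhfhfbfhhefhhdbgeegegcghbc'
  #13 SA[13]=28  'eegegcghbc'
  #14 SA[14]=21  'efhhdbgeegegcghbc'
  #15 SA[15]=4  'egbedbgchhfhfbfhhefhhdbgeegegcghbc'
  #16 SA[16]=31  'egcghbc'
  #17 SA[17]=29  'egegcghbc'
  #18 SA[18]=16  'fbfhhefhhdbgeegegcghbc'
  #19 SA[19]=1  'fecegbedbgchhfhfbfhhefhhdbgeegegcghbc'
  #20 SA[20]=0  'ffecegbedbgchhfhfbfhhefhhdbgeegegcghbc'
  #21 SA[21]=14  'fhfbfhhefhhdbgeegegcghbc'
  #22 SA[22]=22  'fhhdbgeegegcghbc'
  #23 SA[23]=18  'fhhefhhdbgeegegcghbc'
  #24 SA[24]=5  'gbedbgchhfhfbfhhefhhdbgeegegcghbc'
  #25 SA[25]=32  'gcghbc'
  #26 SA[26]=10  'gchhfhfbfhhefhhdbgeegegcghbc'
  #27 SA[27]=27  'geegegcghbc'
  #28 SA[28]=30  'gegcghbc'
  #29 SA[29]=34  'ghbc'
  #30 SA[30]=35  'hbc'
  #31 SA[31]=24  'hdbgeegegcghbc'
  #32 SA[32]=20  'hefhhdbgeegegcghbc'
  #33 SA[33]=15  'hfbfhhefhhdbgeegegcghbc'
  #34 SA[34]=13  'hfhfbfhhefhhdbgeegegcghbc'
  #35 SA[35]=23  'hhdbgeegegcghbc'
  #36 SA[36]=19  'hhefhhdbgeegegcghbc'
  #37 SA[37]=12  'hhfhfbfhhefhhdbgeegegcghbc'

[36, 6, 17, 9, 26, 37, 3, 33, 11, 8, 25, 2, 7, 28, 21, 4, 31, 29, 16, 1, 0, 14, 22, 18, 5, 32, 10, 27, 30, 34, 35, 24, 20, 15, 13, 23, 19, 12]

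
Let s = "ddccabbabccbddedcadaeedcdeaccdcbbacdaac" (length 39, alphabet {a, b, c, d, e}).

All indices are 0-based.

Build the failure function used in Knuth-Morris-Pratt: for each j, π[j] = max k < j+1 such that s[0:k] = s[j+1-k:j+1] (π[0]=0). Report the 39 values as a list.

π[0] = 0
j=1 s[j]='d': π[1]=1 (border 'd')
j=2 s[j]='c': k: 1→0; π[2]=0 (border '')
j=3 s[j]='c': π[3]=0 (border '')
j=4 s[j]='a': π[4]=0 (border '')
j=5 s[j]='b': π[5]=0 (border '')
j=6 s[j]='b': π[6]=0 (border '')
j=7 s[j]='a': π[7]=0 (border '')
j=8 s[j]='b': π[8]=0 (border '')
j=9 s[j]='c': π[9]=0 (border '')
j=10 s[j]='c': π[10]=0 (border '')
j=11 s[j]='b': π[11]=0 (border '')
j=12 s[j]='d': π[12]=1 (border 'd')
j=13 s[j]='d': π[13]=2 (border 'dd')
j=14 s[j]='e': k: 2→1→0; π[14]=0 (border '')
j=15 s[j]='d': π[15]=1 (border 'd')
j=16 s[j]='c': k: 1→0; π[16]=0 (border '')
j=17 s[j]='a': π[17]=0 (border '')
j=18 s[j]='d': π[18]=1 (border 'd')
j=19 s[j]='a': k: 1→0; π[19]=0 (border '')
j=20 s[j]='e': π[20]=0 (border '')
j=21 s[j]='e': π[21]=0 (border '')
j=22 s[j]='d': π[22]=1 (border 'd')
j=23 s[j]='c': k: 1→0; π[23]=0 (border '')
j=24 s[j]='d': π[24]=1 (border 'd')
j=25 s[j]='e': k: 1→0; π[25]=0 (border '')
j=26 s[j]='a': π[26]=0 (border '')
j=27 s[j]='c': π[27]=0 (border '')
j=28 s[j]='c': π[28]=0 (border '')
j=29 s[j]='d': π[29]=1 (border 'd')
j=30 s[j]='c': k: 1→0; π[30]=0 (border '')
j=31 s[j]='b': π[31]=0 (border '')
j=32 s[j]='b': π[32]=0 (border '')
j=33 s[j]='a': π[33]=0 (border '')
j=34 s[j]='c': π[34]=0 (border '')
j=35 s[j]='d': π[35]=1 (border 'd')
j=36 s[j]='a': k: 1→0; π[36]=0 (border '')
j=37 s[j]='a': π[37]=0 (border '')
j=38 s[j]='c': π[38]=0 (border '')

[0, 1, 0, 0, 0, 0, 0, 0, 0, 0, 0, 0, 1, 2, 0, 1, 0, 0, 1, 0, 0, 0, 1, 0, 1, 0, 0, 0, 0, 1, 0, 0, 0, 0, 0, 1, 0, 0, 0]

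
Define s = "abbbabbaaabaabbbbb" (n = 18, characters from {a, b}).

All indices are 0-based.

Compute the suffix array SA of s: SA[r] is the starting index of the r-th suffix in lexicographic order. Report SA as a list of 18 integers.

[7, 8, 11, 9, 4, 0, 12, 17, 6, 10, 3, 16, 5, 2, 15, 1, 14, 13]

rank | idx | suffix
   0 |   7 | aaabaabbbbb
   1 |   8 | aabaabbbbb
   2 |  11 | aabbbbb
   3 |   9 | abaabbbbb
   4 |   4 | abbaaabaabbbbb
   5 |   0 | abbbabbaaabaabbbbb
   6 |  12 | abbbbb
   7 |  17 | b
   8 |   6 | baaabaabbbbb
   9 |  10 | baabbbbb
  10 |   3 | babbaaabaabbbbb
  11 |  16 | bb
  12 |   5 | bbaaabaabbbbb
  13 |   2 | bbabbaaabaabbbbb
  14 |  15 | bbb
  15 |   1 | bbbabbaaabaabbbbb
  16 |  14 | bbbb
  17 |  13 | bbbbb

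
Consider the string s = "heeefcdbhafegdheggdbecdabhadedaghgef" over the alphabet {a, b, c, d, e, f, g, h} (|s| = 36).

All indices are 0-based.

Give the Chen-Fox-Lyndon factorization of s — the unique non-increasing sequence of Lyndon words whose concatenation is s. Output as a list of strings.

["h", "eeef", "cd", "bh", "afegdheggdbecd", "abhadedaghgef"]

emit factor 1: 'h' (i=0, period=1)
emit factor 2: 'eeef' (i=1, period=4)
emit factor 3: 'cd' (i=5, period=2)
emit factor 4: 'bh' (i=7, period=2)
emit factor 5: 'afegdheggdbecd' (i=9, period=14)
emit factor 6: 'abhadedaghgef' (i=23, period=13)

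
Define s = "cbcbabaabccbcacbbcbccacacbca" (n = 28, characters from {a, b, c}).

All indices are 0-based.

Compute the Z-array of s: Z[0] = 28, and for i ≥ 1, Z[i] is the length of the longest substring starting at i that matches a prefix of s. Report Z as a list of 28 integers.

Z[0]=28
i=1: fresh scan; Z[1]=0
i=2: fresh scan; Z[2]=2 extend→box=[2,4)
i=3: min(r-i=1, Z[1]=0)=0; Z[3]=0
i=4: fresh scan; Z[4]=0
i=5: fresh scan; Z[5]=0
i=6: fresh scan; Z[6]=0
i=7: fresh scan; Z[7]=0
i=8: fresh scan; Z[8]=0
i=9: fresh scan; Z[9]=1 extend→box=[9,10)
i=10: fresh scan; Z[10]=3 extend→box=[10,13)
i=11: min(r-i=2, Z[1]=0)=0; Z[11]=0
i=12: min(r-i=1, Z[2]=2)=1; Z[12]=1
i=13: fresh scan; Z[13]=0
i=14: fresh scan; Z[14]=2 extend→box=[14,16)
i=15: min(r-i=1, Z[1]=0)=0; Z[15]=0
i=16: fresh scan; Z[16]=0
i=17: fresh scan; Z[17]=3 extend→box=[17,20)
i=18: min(r-i=2, Z[1]=0)=0; Z[18]=0
i=19: min(r-i=1, Z[2]=2)=1; Z[19]=1
i=20: fresh scan; Z[20]=1 extend→box=[20,21)
i=21: fresh scan; Z[21]=0
i=22: fresh scan; Z[22]=1 extend→box=[22,23)
i=23: fresh scan; Z[23]=0
i=24: fresh scan; Z[24]=3 extend→box=[24,27)
i=25: min(r-i=2, Z[1]=0)=0; Z[25]=0
i=26: min(r-i=1, Z[2]=2)=1; Z[26]=1
i=27: fresh scan; Z[27]=0

[28, 0, 2, 0, 0, 0, 0, 0, 0, 1, 3, 0, 1, 0, 2, 0, 0, 3, 0, 1, 1, 0, 1, 0, 3, 0, 1, 0]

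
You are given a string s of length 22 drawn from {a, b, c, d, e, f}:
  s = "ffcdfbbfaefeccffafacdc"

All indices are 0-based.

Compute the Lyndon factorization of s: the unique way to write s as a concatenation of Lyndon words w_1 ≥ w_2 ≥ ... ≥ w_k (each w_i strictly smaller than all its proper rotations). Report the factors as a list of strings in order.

["f", "f", "cdf", "bbf", "aefeccffaf", "acdc"]

emit factor 1: 'f' (i=0, period=1)
emit factor 2: 'f' (i=1, period=1)
emit factor 3: 'cdf' (i=2, period=3)
emit factor 4: 'bbf' (i=5, period=3)
emit factor 5: 'aefeccffaf' (i=8, period=10)
emit factor 6: 'acdc' (i=18, period=4)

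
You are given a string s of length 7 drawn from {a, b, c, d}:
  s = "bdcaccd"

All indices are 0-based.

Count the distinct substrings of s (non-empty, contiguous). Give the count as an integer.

rank | idx | suffix
   0 |   3 | accd
   1 |   0 | bdcaccd
   2 |   2 | caccd
   3 |   4 | ccd
   4 |   5 | cd
   5 |   6 | d
   6 |   1 | dcaccd

SA = [3, 0, 2, 4, 5, 6, 1]
i: (SA[i-1],SA[i]) lcp shared
  1: (3,0) 0 ''
  2: (0,2) 0 ''
  3: (2,4) 1 'c'
  4: (4,5) 1 'c'
  5: (5,6) 0 ''
  6: (6,1) 1 'd'

n(n+1)/2 = 7·8/2 = 28
Σ LCP = 0 + 0 + 0 + 1 + 1 + 0 + 1 = 3
distinct = 28 − 3 = 25

25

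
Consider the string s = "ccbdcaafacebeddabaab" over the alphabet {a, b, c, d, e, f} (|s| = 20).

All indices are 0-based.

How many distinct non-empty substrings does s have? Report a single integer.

194

rank | idx | suffix
   0 |  17 | aab
   1 |   5 | aafacebeddabaab
   2 |  18 | ab
   3 |  15 | abaab
   4 |   8 | acebeddabaab
   5 |   6 | afacebeddabaab
   6 |  19 | b
   7 |  16 | baab
   8 |   2 | bdcaafacebeddabaab
   9 |  11 | beddabaab
  10 |   4 | caafacebeddabaab
  11 |   1 | cbdcaafacebeddabaab
  12 |   0 | ccbdcaafacebeddabaab
  13 |   9 | cebeddabaab
  14 |  14 | dabaab
  15 |   3 | dcaafacebeddabaab
  16 |  13 | ddabaab
  17 |  10 | ebeddabaab
  18 |  12 | eddabaab
  19 |   7 | facebeddabaab

SA = [17, 5, 18, 15, 8, 6, 19, 16, 2, 11, 4, 1, 0, 9, 14, 3, 13, 10, 12, 7]
i: (SA[i-1],SA[i]) lcp shared
  1: (17,5) 2 'aa'
  2: (5,18) 1 'a'
  3: (18,15) 2 'ab'
  4: (15,8) 1 'a'
  5: (8,6) 1 'a'
  6: (6,19) 0 ''
  7: (19,16) 1 'b'
  8: (16,2) 1 'b'
  9: (2,11) 1 'b'
  10: (11,4) 0 ''
  11: (4,1) 1 'c'
  12: (1,0) 1 'c'
  13: (0,9) 1 'c'
  14: (9,14) 0 ''
  15: (14,3) 1 'd'
  16: (3,13) 1 'd'
  17: (13,10) 0 ''
  18: (10,12) 1 'e'
  19: (12,7) 0 ''

n(n+1)/2 = 20·21/2 = 210
Σ LCP = 0 + 2 + 1 + 2 + 1 + 1 + 0 + 1 + 1 + 1 + 0 + 1 + 1 + 1 + 0 + 1 + 1 + 0 + 1 + 0 = 16
distinct = 210 − 16 = 194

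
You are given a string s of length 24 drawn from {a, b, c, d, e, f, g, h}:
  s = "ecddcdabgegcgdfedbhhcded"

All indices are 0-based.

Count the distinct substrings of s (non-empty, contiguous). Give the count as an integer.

281

sorted suffixes:
  #0 SA[0]=6  'abgegcgdfedbhhcded'
  #1 SA[1]=7  'bgegcgdfedbhhcded'
  #2 SA[2]=17  'bhhcded'
  #3 SA[3]=4  'cdabgegcgdfedbhhcded'
  #4 SA[4]=1  'cddcdabgegcgdfedbhhcded'
  #5 SA[5]=20  'cded'
  #6 SA[6]=11  'cgdfedbhhcded'
  #7 SA[7]=23  'd'
  #8 SA[8]=5  'dabgegcgdfedbhhcded'
  #9 SA[9]=16  'dbhhcded'
  #10 SA[10]=3  'dcdabgegcgdfedbhhcded'
  #11 SA[11]=2  'ddcdabgegcgdfedbhhcded'
  #12 SA[12]=21  'ded'
  #13 SA[13]=13  'dfedbhhcded'
  #14 SA[14]=0  'ecddcdabgegcgdfedbhhcded'
  #15 SA[15]=22  'ed'
  #16 SA[16]=15  'edbhhcded'
  #17 SA[17]=9  'egcgdfedbhhcded'
  #18 SA[18]=14  'fedbhhcded'
  #19 SA[19]=10  'gcgdfedbhhcded'
  #20 SA[20]=12  'gdfedbhhcded'
  #21 SA[21]=8  'gegcgdfedbhhcded'
  #22 SA[22]=19  'hcded'
  #23 SA[23]=18  'hhcded'

SA = [6, 7, 17, 4, 1, 20, 11, 23, 5, 16, 3, 2, 21, 13, 0, 22, 15, 9, 14, 10, 12, 8, 19, 18]
[i] adj suffixes → lcp
  [1] 6/7 → 0 ('')
  [2] 7/17 → 1 ('b')
  [3] 17/4 → 0 ('')
  [4] 4/1 → 2 ('cd')
  [5] 1/20 → 2 ('cd')
  [6] 20/11 → 1 ('c')
  [7] 11/23 → 0 ('')
  [8] 23/5 → 1 ('d')
  [9] 5/16 → 1 ('d')
  [10] 16/3 → 1 ('d')
  [11] 3/2 → 1 ('d')
  [12] 2/21 → 1 ('d')
  [13] 21/13 → 1 ('d')
  [14] 13/0 → 0 ('')
  [15] 0/22 → 1 ('e')
  [16] 22/15 → 2 ('ed')
  [17] 15/9 → 1 ('e')
  [18] 9/14 → 0 ('')
  [19] 14/10 → 0 ('')
  [20] 10/12 → 1 ('g')
  [21] 12/8 → 1 ('g')
  [22] 8/19 → 0 ('')
  [23] 19/18 → 1 ('h')

n(n+1)/2 = 24·25/2 = 300
Σ LCP = 0 + 0 + 1 + 0 + 2 + 2 + 1 + 0 + 1 + 1 + 1 + 1 + 1 + 1 + 0 + 1 + 2 + 1 + 0 + 0 + 1 + 1 + 0 + 1 = 19
distinct = 300 − 19 = 281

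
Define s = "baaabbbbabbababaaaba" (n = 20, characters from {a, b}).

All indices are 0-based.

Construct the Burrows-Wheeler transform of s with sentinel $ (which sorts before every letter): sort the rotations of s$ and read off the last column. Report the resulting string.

rank  rotation               last
    0  $baaabbbbabbababaaaba  a
    1  a$baaabbbbabbababaaab  b
    2  aaaba$baaabbbbabbabab  b
    3  aaabbbbabbababaaaba$b  b
    4  aaba$baaabbbbabbababa  a
    5  aabbbbabbababaaaba$ba  a
    6  aba$baaabbbbabbababaa  a
    7  abaaaba$baaabbbbabbab  b
    8  ababaaaba$baaabbbbabb  b
    9  abbababaaaba$baaabbbb  b
   10  abbbbabbababaaaba$baa  a
   11  ba$baaabbbbabbababaaa  a
   12  baaaba$baaabbbbabbaba  a
   13  baaabbbbabbababaaaba$  $
   14  babaaaba$baaabbbbabba  a
   15  bababaaaba$baaabbbbab  b
   16  babbababaaaba$baaabbb  b
   17  bbababaaaba$baaabbbba  a
   18  bbabbababaaaba$baaabb  b
   19  bbbabbababaaaba$baaab  b
   20  bbbbabbababaaaba$baaa  a

abbbaaabbbaaa$abbabba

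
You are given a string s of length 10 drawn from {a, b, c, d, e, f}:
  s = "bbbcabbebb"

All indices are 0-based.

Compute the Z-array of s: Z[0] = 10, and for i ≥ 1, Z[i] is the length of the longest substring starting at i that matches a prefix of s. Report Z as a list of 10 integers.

Z[0]=10
i=1: i≥r, start 0; Z[1]=2 extend→box=[1,3)
i=2: min(r-i=1, Z[1]=2)=1; Z[2]=1
i=3: i≥r, start 0; Z[3]=0
i=4: i≥r, start 0; Z[4]=0
i=5: i≥r, start 0; Z[5]=2 extend→box=[5,7)
i=6: min(r-i=1, Z[1]=2)=1; Z[6]=1
i=7: i≥r, start 0; Z[7]=0
i=8: i≥r, start 0; Z[8]=2 extend→box=[8,10)
i=9: min(r-i=1, Z[1]=2)=1; Z[9]=1

[10, 2, 1, 0, 0, 2, 1, 0, 2, 1]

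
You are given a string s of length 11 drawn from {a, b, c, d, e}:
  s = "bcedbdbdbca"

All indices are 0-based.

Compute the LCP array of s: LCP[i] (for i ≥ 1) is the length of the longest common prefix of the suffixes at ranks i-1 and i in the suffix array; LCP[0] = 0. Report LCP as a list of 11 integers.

rank | idx | suffix
   0 |  10 | a
   1 |   8 | bca
   2 |   0 | bcedbdbdbca
   3 |   6 | bdbca
   4 |   4 | bdbdbca
   5 |   9 | ca
   6 |   1 | cedbdbdbca
   7 |   7 | dbca
   8 |   5 | dbdbca
   9 |   3 | dbdbdbca
  10 |   2 | edbdbdbca

SA = [10, 8, 0, 6, 4, 9, 1, 7, 5, 3, 2]
rank  pair      lcp
   1  s[10:],s[8:]  0  ''
   2  s[8:],s[0:]  2  'bc'
   3  s[0:],s[6:]  1  'b'
   4  s[6:],s[4:]  3  'bdb'
   5  s[4:],s[9:]  0  ''
   6  s[9:],s[1:]  1  'c'
   7  s[1:],s[7:]  0  ''
   8  s[7:],s[5:]  2  'db'
   9  s[5:],s[3:]  4  'dbdb'
  10  s[3:],s[2:]  0  ''

[0, 0, 2, 1, 3, 0, 1, 0, 2, 4, 0]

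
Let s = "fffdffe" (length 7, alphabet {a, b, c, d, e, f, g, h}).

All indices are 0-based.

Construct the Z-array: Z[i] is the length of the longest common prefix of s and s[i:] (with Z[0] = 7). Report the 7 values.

Z[0]=7
i=1: fresh scan; Z[1]=2 extend→box=[1,3)
i=2: min(r-i=1, Z[1]=2)=1; Z[2]=1
i=3: fresh scan; Z[3]=0
i=4: fresh scan; Z[4]=2 extend→box=[4,6)
i=5: min(r-i=1, Z[1]=2)=1; Z[5]=1
i=6: fresh scan; Z[6]=0

[7, 2, 1, 0, 2, 1, 0]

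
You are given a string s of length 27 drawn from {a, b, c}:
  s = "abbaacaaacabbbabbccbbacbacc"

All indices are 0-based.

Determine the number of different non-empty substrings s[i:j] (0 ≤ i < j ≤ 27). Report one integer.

sorted suffixes:
  #0 SA[0]=6  'aaacabbbabbccbbacbacc'
  #1 SA[1]=3  'aacaaacabbbabbccbbacbacc'
  #2 SA[2]=7  'aacabbbabbccbbacbacc'
  #3 SA[3]=0  'abbaacaaacabbbabbccbbacbacc'
  #4 SA[4]=10  'abbbabbccbbacbacc'
  #5 SA[5]=14  'abbccbbacbacc'
  #6 SA[6]=4  'acaaacabbbabbccbbacbacc'
  #7 SA[7]=8  'acabbbabbccbbacbacc'
  #8 SA[8]=21  'acbacc'
  #9 SA[9]=24  'acc'
  #10 SA[10]=2  'baacaaacabbbabbccbbacbacc'
  #11 SA[11]=13  'babbccbbacbacc'
  #12 SA[12]=20  'bacbacc'
  #13 SA[13]=23  'bacc'
  #14 SA[14]=1  'bbaacaaacabbbabbccbbacbacc'
  #15 SA[15]=12  'bbabbccbbacbacc'
  #16 SA[16]=19  'bbacbacc'
  #17 SA[17]=11  'bbbabbccbbacbacc'
  #18 SA[18]=15  'bbccbbacbacc'
  #19 SA[19]=16  'bccbbacbacc'
  #20 SA[20]=26  'c'
  #21 SA[21]=5  'caaacabbbabbccbbacbacc'
  #22 SA[22]=9  'cabbbabbccbbacbacc'
  #23 SA[23]=22  'cbacc'
  #24 SA[24]=18  'cbbacbacc'
  #25 SA[25]=25  'cc'
  #26 SA[26]=17  'ccbbacbacc'

SA = [6, 3, 7, 0, 10, 14, 4, 8, 21, 24, 2, 13, 20, 23, 1, 12, 19, 11, 15, 16, 26, 5, 9, 22, 18, 25, 17]
i: (SA[i-1],SA[i]) lcp shared
  1: (6,3) 2 'aa'
  2: (3,7) 4 'aaca'
  3: (7,0) 1 'a'
  4: (0,10) 3 'abb'
  5: (10,14) 3 'abb'
  6: (14,4) 1 'a'
  7: (4,8) 3 'aca'
  8: (8,21) 2 'ac'
  9: (21,24) 2 'ac'
  10: (24,2) 0 ''
  11: (2,13) 2 'ba'
  12: (13,20) 2 'ba'
  13: (20,23) 3 'bac'
  14: (23,1) 1 'b'
  15: (1,12) 3 'bba'
  16: (12,19) 3 'bba'
  17: (19,11) 2 'bb'
  18: (11,15) 2 'bb'
  19: (15,16) 1 'b'
  20: (16,26) 0 ''
  21: (26,5) 1 'c'
  22: (5,9) 2 'ca'
  23: (9,22) 1 'c'
  24: (22,18) 2 'cb'
  25: (18,25) 1 'c'
  26: (25,17) 2 'cc'

n(n+1)/2 = 27·28/2 = 378
Σ LCP = 0 + 2 + 4 + 1 + 3 + 3 + 1 + 3 + 2 + 2 + 0 + 2 + 2 + 3 + 1 + 3 + 3 + 2 + 2 + 1 + 0 + 1 + 2 + 1 + 2 + 1 + 2 = 49
distinct = 378 − 49 = 329

329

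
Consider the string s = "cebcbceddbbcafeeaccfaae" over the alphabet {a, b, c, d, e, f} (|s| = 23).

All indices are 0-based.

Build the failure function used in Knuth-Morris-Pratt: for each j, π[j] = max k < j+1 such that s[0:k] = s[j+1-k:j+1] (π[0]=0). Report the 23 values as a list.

π[0] = 0
j=1 s[j]='e': π[1]=0 (border '')
j=2 s[j]='b': π[2]=0 (border '')
j=3 s[j]='c': π[3]=1 (border 'c')
j=4 s[j]='b': k: 1→0; π[4]=0 (border '')
j=5 s[j]='c': π[5]=1 (border 'c')
j=6 s[j]='e': π[6]=2 (border 'ce')
j=7 s[j]='d': k: 2→0; π[7]=0 (border '')
j=8 s[j]='d': π[8]=0 (border '')
j=9 s[j]='b': π[9]=0 (border '')
j=10 s[j]='b': π[10]=0 (border '')
j=11 s[j]='c': π[11]=1 (border 'c')
j=12 s[j]='a': k: 1→0; π[12]=0 (border '')
j=13 s[j]='f': π[13]=0 (border '')
j=14 s[j]='e': π[14]=0 (border '')
j=15 s[j]='e': π[15]=0 (border '')
j=16 s[j]='a': π[16]=0 (border '')
j=17 s[j]='c': π[17]=1 (border 'c')
j=18 s[j]='c': k: 1→0; π[18]=1 (border 'c')
j=19 s[j]='f': k: 1→0; π[19]=0 (border '')
j=20 s[j]='a': π[20]=0 (border '')
j=21 s[j]='a': π[21]=0 (border '')
j=22 s[j]='e': π[22]=0 (border '')

[0, 0, 0, 1, 0, 1, 2, 0, 0, 0, 0, 1, 0, 0, 0, 0, 0, 1, 1, 0, 0, 0, 0]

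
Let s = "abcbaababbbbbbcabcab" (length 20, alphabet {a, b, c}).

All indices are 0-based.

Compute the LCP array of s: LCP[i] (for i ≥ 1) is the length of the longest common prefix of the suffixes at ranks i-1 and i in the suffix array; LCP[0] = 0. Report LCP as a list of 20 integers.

[0, 1, 2, 2, 2, 3, 0, 1, 2, 1, 5, 4, 3, 2, 1, 4, 2, 0, 3, 1]

rank→(start, suffix):
  0 → (4, 'aababbbbbbcabcab')
  1 → (18, 'ab')
  2 → (5, 'ababbbbbbcabcab')
  3 → (7, 'abbbbbbcabcab')
  4 → (15, 'abcab')
  5 → (0, 'abcbaababbbbbbcabcab')
  6 → (19, 'b')
  7 → (3, 'baababbbbbbcabcab')
  8 → (6, 'babbbbbbcabcab')
  9 → (8, 'bbbbbbcabcab')
  10 → (9, 'bbbbbcabcab')
  11 → (10, 'bbbbcabcab')
  12 → (11, 'bbbcabcab')
  13 → (12, 'bbcabcab')
  14 → (16, 'bcab')
  15 → (13, 'bcabcab')
  16 → (1, 'bcbaababbbbbbcabcab')
  17 → (17, 'cab')
  18 → (14, 'cabcab')
  19 → (2, 'cbaababbbbbbcabcab')

SA = [4, 18, 5, 7, 15, 0, 19, 3, 6, 8, 9, 10, 11, 12, 16, 13, 1, 17, 14, 2]
i: (SA[i-1],SA[i]) lcp shared
  1: (4,18) 1 'a'
  2: (18,5) 2 'ab'
  3: (5,7) 2 'ab'
  4: (7,15) 2 'ab'
  5: (15,0) 3 'abc'
  6: (0,19) 0 ''
  7: (19,3) 1 'b'
  8: (3,6) 2 'ba'
  9: (6,8) 1 'b'
  10: (8,9) 5 'bbbbb'
  11: (9,10) 4 'bbbb'
  12: (10,11) 3 'bbb'
  13: (11,12) 2 'bb'
  14: (12,16) 1 'b'
  15: (16,13) 4 'bcab'
  16: (13,1) 2 'bc'
  17: (1,17) 0 ''
  18: (17,14) 3 'cab'
  19: (14,2) 1 'c'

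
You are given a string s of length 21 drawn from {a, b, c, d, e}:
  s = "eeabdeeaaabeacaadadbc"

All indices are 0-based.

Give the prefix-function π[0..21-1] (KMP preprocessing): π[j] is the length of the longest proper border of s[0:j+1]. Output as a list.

π[0] = 0
j=1 s[j]='e': π[1]=1 (border 'e')
j=2 s[j]='a': k: 1→0; π[2]=0 (border '')
j=3 s[j]='b': π[3]=0 (border '')
j=4 s[j]='d': π[4]=0 (border '')
j=5 s[j]='e': π[5]=1 (border 'e')
j=6 s[j]='e': π[6]=2 (border 'ee')
j=7 s[j]='a': π[7]=3 (border 'eea')
j=8 s[j]='a': k: 3→0; π[8]=0 (border '')
j=9 s[j]='a': π[9]=0 (border '')
j=10 s[j]='b': π[10]=0 (border '')
j=11 s[j]='e': π[11]=1 (border 'e')
j=12 s[j]='a': k: 1→0; π[12]=0 (border '')
j=13 s[j]='c': π[13]=0 (border '')
j=14 s[j]='a': π[14]=0 (border '')
j=15 s[j]='a': π[15]=0 (border '')
j=16 s[j]='d': π[16]=0 (border '')
j=17 s[j]='a': π[17]=0 (border '')
j=18 s[j]='d': π[18]=0 (border '')
j=19 s[j]='b': π[19]=0 (border '')
j=20 s[j]='c': π[20]=0 (border '')

[0, 1, 0, 0, 0, 1, 2, 3, 0, 0, 0, 1, 0, 0, 0, 0, 0, 0, 0, 0, 0]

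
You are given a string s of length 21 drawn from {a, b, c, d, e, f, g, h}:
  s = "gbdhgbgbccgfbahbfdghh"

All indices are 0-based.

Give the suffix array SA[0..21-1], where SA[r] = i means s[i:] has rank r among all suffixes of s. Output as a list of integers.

[13, 12, 7, 1, 15, 5, 8, 9, 17, 2, 11, 16, 6, 0, 4, 10, 18, 20, 14, 3, 19]

rank | idx | suffix
   0 |  13 | ahbfdghh
   1 |  12 | bahbfdghh
   2 |   7 | bccgfbahbfdghh
   3 |   1 | bdhgbgbccgfbahbfdghh
   4 |  15 | bfdghh
   5 |   5 | bgbccgfbahbfdghh
   6 |   8 | ccgfbahbfdghh
   7 |   9 | cgfbahbfdghh
   8 |  17 | dghh
   9 |   2 | dhgbgbccgfbahbfdghh
  10 |  11 | fbahbfdghh
  11 |  16 | fdghh
  12 |   6 | gbccgfbahbfdghh
  13 |   0 | gbdhgbgbccgfbahbfdghh
  14 |   4 | gbgbccgfbahbfdghh
  15 |  10 | gfbahbfdghh
  16 |  18 | ghh
  17 |  20 | h
  18 |  14 | hbfdghh
  19 |   3 | hgbgbccgfbahbfdghh
  20 |  19 | hh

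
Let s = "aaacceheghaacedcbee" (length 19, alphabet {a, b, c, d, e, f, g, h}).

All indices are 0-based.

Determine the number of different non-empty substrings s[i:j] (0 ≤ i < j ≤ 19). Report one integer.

173

sorted suffixes:
  #0 SA[0]=0  'aaacceheghaacedcbee'
  #1 SA[1]=1  'aacceheghaacedcbee'
  #2 SA[2]=10  'aacedcbee'
  #3 SA[3]=2  'acceheghaacedcbee'
  #4 SA[4]=11  'acedcbee'
  #5 SA[5]=16  'bee'
  #6 SA[6]=15  'cbee'
  #7 SA[7]=3  'cceheghaacedcbee'
  #8 SA[8]=12  'cedcbee'
  #9 SA[9]=4  'ceheghaacedcbee'
  #10 SA[10]=14  'dcbee'
  #11 SA[11]=18  'e'
  #12 SA[12]=13  'edcbee'
  #13 SA[13]=17  'ee'
  #14 SA[14]=7  'eghaacedcbee'
  #15 SA[15]=5  'eheghaacedcbee'
  #16 SA[16]=8  'ghaacedcbee'
  #17 SA[17]=9  'haacedcbee'
  #18 SA[18]=6  'heghaacedcbee'

SA = [0, 1, 10, 2, 11, 16, 15, 3, 12, 4, 14, 18, 13, 17, 7, 5, 8, 9, 6]
rank  pair      lcp
   1  s[0:],s[1:]  2  'aa'
   2  s[1:],s[10:]  3  'aac'
   3  s[10:],s[2:]  1  'a'
   4  s[2:],s[11:]  2  'ac'
   5  s[11:],s[16:]  0  ''
   6  s[16:],s[15:]  0  ''
   7  s[15:],s[3:]  1  'c'
   8  s[3:],s[12:]  1  'c'
   9  s[12:],s[4:]  2  'ce'
  10  s[4:],s[14:]  0  ''
  11  s[14:],s[18:]  0  ''
  12  s[18:],s[13:]  1  'e'
  13  s[13:],s[17:]  1  'e'
  14  s[17:],s[7:]  1  'e'
  15  s[7:],s[5:]  1  'e'
  16  s[5:],s[8:]  0  ''
  17  s[8:],s[9:]  0  ''
  18  s[9:],s[6:]  1  'h'

n(n+1)/2 = 19·20/2 = 190
Σ LCP = 0 + 2 + 3 + 1 + 2 + 0 + 0 + 1 + 1 + 2 + 0 + 0 + 1 + 1 + 1 + 1 + 0 + 0 + 1 = 17
distinct = 190 − 17 = 173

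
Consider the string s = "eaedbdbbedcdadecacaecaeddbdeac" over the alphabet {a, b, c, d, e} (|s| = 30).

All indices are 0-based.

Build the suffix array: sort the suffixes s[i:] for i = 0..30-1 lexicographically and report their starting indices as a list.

rank | idx | suffix
   0 |  28 | ac
   1 |  16 | acaecaeddbdeac
   2 |  12 | adecacaecaeddbdeac
   3 |  18 | aecaeddbdeac
   4 |   1 | aedbdbbedcdadecacaecaeddbdeac
   5 |  21 | aeddbdeac
   6 |   6 | bbedcdadecacaecaeddbdeac
   7 |   4 | bdbbedcdadecacaecaeddbdeac
   8 |  25 | bdeac
   9 |   7 | bedcdadecacaecaeddbdeac
  10 |  29 | c
  11 |  15 | cacaecaeddbdeac
  12 |  17 | caecaeddbdeac
  13 |  20 | caeddbdeac
  14 |  10 | cdadecacaecaeddbdeac
  15 |  11 | dadecacaecaeddbdeac
  16 |   5 | dbbedcdadecacaecaeddbdeac
  17 |   3 | dbdbbedcdadecacaecaeddbdeac
  18 |  24 | dbdeac
  19 |   9 | dcdadecacaecaeddbdeac
  20 |  23 | ddbdeac
  21 |  26 | deac
  22 |  13 | decacaecaeddbdeac
  23 |  27 | eac
  24 |   0 | eaedbdbbedcdadecacaecaeddbdeac
  25 |  14 | ecacaecaeddbdeac
  26 |  19 | ecaeddbdeac
  27 |   2 | edbdbbedcdadecacaecaeddbdeac
  28 |   8 | edcdadecacaecaeddbdeac
  29 |  22 | eddbdeac

[28, 16, 12, 18, 1, 21, 6, 4, 25, 7, 29, 15, 17, 20, 10, 11, 5, 3, 24, 9, 23, 26, 13, 27, 0, 14, 19, 2, 8, 22]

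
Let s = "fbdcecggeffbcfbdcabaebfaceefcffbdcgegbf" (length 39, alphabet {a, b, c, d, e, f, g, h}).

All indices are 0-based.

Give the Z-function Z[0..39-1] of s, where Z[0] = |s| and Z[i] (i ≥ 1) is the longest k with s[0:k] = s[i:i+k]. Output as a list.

Z[0]=39
i=1: outside box; Z[1]=0
i=2: outside box; Z[2]=0
i=3: outside box; Z[3]=0
i=4: outside box; Z[4]=0
i=5: outside box; Z[5]=0
i=6: outside box; Z[6]=0
i=7: outside box; Z[7]=0
i=8: outside box; Z[8]=0
i=9: outside box; Z[9]=1 extend→box=[9,10)
i=10: outside box; Z[10]=2 extend→box=[10,12)
i=11: min(r-i=1, Z[1]=0)=0; Z[11]=0
i=12: outside box; Z[12]=0
i=13: outside box; Z[13]=4 extend→box=[13,17)
i=14: min(r-i=3, Z[1]=0)=0; Z[14]=0
i=15: min(r-i=2, Z[2]=0)=0; Z[15]=0
i=16: min(r-i=1, Z[3]=0)=0; Z[16]=0
i=17: outside box; Z[17]=0
i=18: outside box; Z[18]=0
i=19: outside box; Z[19]=0
i=20: outside box; Z[20]=0
i=21: outside box; Z[21]=0
i=22: outside box; Z[22]=1 extend→box=[22,23)
i=23: outside box; Z[23]=0
i=24: outside box; Z[24]=0
i=25: outside box; Z[25]=0
i=26: outside box; Z[26]=0
i=27: outside box; Z[27]=1 extend→box=[27,28)
i=28: outside box; Z[28]=0
i=29: outside box; Z[29]=1 extend→box=[29,30)
i=30: outside box; Z[30]=4 extend→box=[30,34)
i=31: min(r-i=3, Z[1]=0)=0; Z[31]=0
i=32: min(r-i=2, Z[2]=0)=0; Z[32]=0
i=33: min(r-i=1, Z[3]=0)=0; Z[33]=0
i=34: outside box; Z[34]=0
i=35: outside box; Z[35]=0
i=36: outside box; Z[36]=0
i=37: outside box; Z[37]=0
i=38: outside box; Z[38]=1 extend→box=[38,39)

[39, 0, 0, 0, 0, 0, 0, 0, 0, 1, 2, 0, 0, 4, 0, 0, 0, 0, 0, 0, 0, 0, 1, 0, 0, 0, 0, 1, 0, 1, 4, 0, 0, 0, 0, 0, 0, 0, 1]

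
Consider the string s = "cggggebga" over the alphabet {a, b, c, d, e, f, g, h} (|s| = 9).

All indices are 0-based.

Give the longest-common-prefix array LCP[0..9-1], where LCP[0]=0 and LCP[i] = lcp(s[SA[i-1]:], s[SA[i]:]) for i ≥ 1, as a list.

rank | idx | suffix
   0 |   8 | a
   1 |   6 | bga
   2 |   0 | cggggebga
   3 |   5 | ebga
   4 |   7 | ga
   5 |   4 | gebga
   6 |   3 | ggebga
   7 |   2 | gggebga
   8 |   1 | ggggebga

SA = [8, 6, 0, 5, 7, 4, 3, 2, 1]
rank  pair      lcp
   1  s[8:],s[6:]  0  ''
   2  s[6:],s[0:]  0  ''
   3  s[0:],s[5:]  0  ''
   4  s[5:],s[7:]  0  ''
   5  s[7:],s[4:]  1  'g'
   6  s[4:],s[3:]  1  'g'
   7  s[3:],s[2:]  2  'gg'
   8  s[2:],s[1:]  3  'ggg'

[0, 0, 0, 0, 0, 1, 1, 2, 3]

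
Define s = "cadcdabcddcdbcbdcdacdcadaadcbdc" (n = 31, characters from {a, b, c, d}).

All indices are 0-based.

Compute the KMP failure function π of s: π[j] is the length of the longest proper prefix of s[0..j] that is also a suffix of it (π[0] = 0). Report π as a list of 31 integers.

[0, 0, 0, 1, 0, 0, 0, 1, 0, 0, 1, 0, 0, 1, 0, 0, 1, 0, 0, 1, 0, 1, 2, 3, 0, 0, 0, 1, 0, 0, 1]

π[0] = 0
j=1 s[j]='a': π[1]=0 (border '')
j=2 s[j]='d': π[2]=0 (border '')
j=3 s[j]='c': π[3]=1 (border 'c')
j=4 s[j]='d': k: 1→0; π[4]=0 (border '')
j=5 s[j]='a': π[5]=0 (border '')
j=6 s[j]='b': π[6]=0 (border '')
j=7 s[j]='c': π[7]=1 (border 'c')
j=8 s[j]='d': k: 1→0; π[8]=0 (border '')
j=9 s[j]='d': π[9]=0 (border '')
j=10 s[j]='c': π[10]=1 (border 'c')
j=11 s[j]='d': k: 1→0; π[11]=0 (border '')
j=12 s[j]='b': π[12]=0 (border '')
j=13 s[j]='c': π[13]=1 (border 'c')
j=14 s[j]='b': k: 1→0; π[14]=0 (border '')
j=15 s[j]='d': π[15]=0 (border '')
j=16 s[j]='c': π[16]=1 (border 'c')
j=17 s[j]='d': k: 1→0; π[17]=0 (border '')
j=18 s[j]='a': π[18]=0 (border '')
j=19 s[j]='c': π[19]=1 (border 'c')
j=20 s[j]='d': k: 1→0; π[20]=0 (border '')
j=21 s[j]='c': π[21]=1 (border 'c')
j=22 s[j]='a': π[22]=2 (border 'ca')
j=23 s[j]='d': π[23]=3 (border 'cad')
j=24 s[j]='a': k: 3→0; π[24]=0 (border '')
j=25 s[j]='a': π[25]=0 (border '')
j=26 s[j]='d': π[26]=0 (border '')
j=27 s[j]='c': π[27]=1 (border 'c')
j=28 s[j]='b': k: 1→0; π[28]=0 (border '')
j=29 s[j]='d': π[29]=0 (border '')
j=30 s[j]='c': π[30]=1 (border 'c')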